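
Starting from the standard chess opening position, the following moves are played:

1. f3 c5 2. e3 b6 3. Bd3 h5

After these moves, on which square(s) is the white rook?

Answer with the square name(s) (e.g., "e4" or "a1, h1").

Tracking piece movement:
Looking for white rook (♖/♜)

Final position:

  a b c d e f g h
  ─────────────────
8│♜ ♞ ♝ ♛ ♚ ♝ ♞ ♜│8
7│♟ · · ♟ ♟ ♟ ♟ ·│7
6│· ♟ · · · · · ·│6
5│· · ♟ · · · · ♟│5
4│· · · · · · · ·│4
3│· · · ♗ ♙ ♙ · ·│3
2│♙ ♙ ♙ ♙ · · ♙ ♙│2
1│♖ ♘ ♗ ♕ ♔ · ♘ ♖│1
  ─────────────────
  a b c d e f g h


a1, h1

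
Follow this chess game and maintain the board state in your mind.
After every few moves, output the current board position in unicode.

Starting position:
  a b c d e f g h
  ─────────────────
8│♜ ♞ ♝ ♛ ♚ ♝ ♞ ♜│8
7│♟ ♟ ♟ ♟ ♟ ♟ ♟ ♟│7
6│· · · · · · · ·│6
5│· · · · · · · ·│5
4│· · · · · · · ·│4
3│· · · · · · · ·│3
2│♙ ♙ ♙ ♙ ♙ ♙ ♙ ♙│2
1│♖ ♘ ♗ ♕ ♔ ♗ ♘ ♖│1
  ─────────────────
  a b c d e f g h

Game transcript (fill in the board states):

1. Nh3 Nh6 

  a b c d e f g h
  ─────────────────
8│♜ ♞ ♝ ♛ ♚ ♝ · ♜│8
7│♟ ♟ ♟ ♟ ♟ ♟ ♟ ♟│7
6│· · · · · · · ♞│6
5│· · · · · · · ·│5
4│· · · · · · · ·│4
3│· · · · · · · ♘│3
2│♙ ♙ ♙ ♙ ♙ ♙ ♙ ♙│2
1│♖ ♘ ♗ ♕ ♔ ♗ · ♖│1
  ─────────────────
  a b c d e f g h

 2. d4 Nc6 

  a b c d e f g h
  ─────────────────
8│♜ · ♝ ♛ ♚ ♝ · ♜│8
7│♟ ♟ ♟ ♟ ♟ ♟ ♟ ♟│7
6│· · ♞ · · · · ♞│6
5│· · · · · · · ·│5
4│· · · ♙ · · · ·│4
3│· · · · · · · ♘│3
2│♙ ♙ ♙ · ♙ ♙ ♙ ♙│2
1│♖ ♘ ♗ ♕ ♔ ♗ · ♖│1
  ─────────────────
  a b c d e f g h

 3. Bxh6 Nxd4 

  a b c d e f g h
  ─────────────────
8│♜ · ♝ ♛ ♚ ♝ · ♜│8
7│♟ ♟ ♟ ♟ ♟ ♟ ♟ ♟│7
6│· · · · · · · ♗│6
5│· · · · · · · ·│5
4│· · · ♞ · · · ·│4
3│· · · · · · · ♘│3
2│♙ ♙ ♙ · ♙ ♙ ♙ ♙│2
1│♖ ♘ · ♕ ♔ ♗ · ♖│1
  ─────────────────
  a b c d e f g h

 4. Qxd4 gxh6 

  a b c d e f g h
  ─────────────────
8│♜ · ♝ ♛ ♚ ♝ · ♜│8
7│♟ ♟ ♟ ♟ ♟ ♟ · ♟│7
6│· · · · · · · ♟│6
5│· · · · · · · ·│5
4│· · · ♕ · · · ·│4
3│· · · · · · · ♘│3
2│♙ ♙ ♙ · ♙ ♙ ♙ ♙│2
1│♖ ♘ · · ♔ ♗ · ♖│1
  ─────────────────
  a b c d e f g h

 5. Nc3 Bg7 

  a b c d e f g h
  ─────────────────
8│♜ · ♝ ♛ ♚ · · ♜│8
7│♟ ♟ ♟ ♟ ♟ ♟ ♝ ♟│7
6│· · · · · · · ♟│6
5│· · · · · · · ·│5
4│· · · ♕ · · · ·│4
3│· · ♘ · · · · ♘│3
2│♙ ♙ ♙ · ♙ ♙ ♙ ♙│2
1│♖ · · · ♔ ♗ · ♖│1
  ─────────────────
  a b c d e f g h



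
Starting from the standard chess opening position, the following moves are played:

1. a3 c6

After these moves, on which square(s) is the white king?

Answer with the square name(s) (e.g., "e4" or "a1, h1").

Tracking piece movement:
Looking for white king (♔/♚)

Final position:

  a b c d e f g h
  ─────────────────
8│♜ ♞ ♝ ♛ ♚ ♝ ♞ ♜│8
7│♟ ♟ · ♟ ♟ ♟ ♟ ♟│7
6│· · ♟ · · · · ·│6
5│· · · · · · · ·│5
4│· · · · · · · ·│4
3│♙ · · · · · · ·│3
2│· ♙ ♙ ♙ ♙ ♙ ♙ ♙│2
1│♖ ♘ ♗ ♕ ♔ ♗ ♘ ♖│1
  ─────────────────
  a b c d e f g h


e1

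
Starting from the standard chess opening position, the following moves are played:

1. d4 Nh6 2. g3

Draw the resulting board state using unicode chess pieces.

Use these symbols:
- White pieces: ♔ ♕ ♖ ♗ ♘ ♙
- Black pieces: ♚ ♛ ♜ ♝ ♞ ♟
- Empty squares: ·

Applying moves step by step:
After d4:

♜ ♞ ♝ ♛ ♚ ♝ ♞ ♜
♟ ♟ ♟ ♟ ♟ ♟ ♟ ♟
· · · · · · · ·
· · · · · · · ·
· · · ♙ · · · ·
· · · · · · · ·
♙ ♙ ♙ · ♙ ♙ ♙ ♙
♖ ♘ ♗ ♕ ♔ ♗ ♘ ♖


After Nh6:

♜ ♞ ♝ ♛ ♚ ♝ · ♜
♟ ♟ ♟ ♟ ♟ ♟ ♟ ♟
· · · · · · · ♞
· · · · · · · ·
· · · ♙ · · · ·
· · · · · · · ·
♙ ♙ ♙ · ♙ ♙ ♙ ♙
♖ ♘ ♗ ♕ ♔ ♗ ♘ ♖


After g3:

♜ ♞ ♝ ♛ ♚ ♝ · ♜
♟ ♟ ♟ ♟ ♟ ♟ ♟ ♟
· · · · · · · ♞
· · · · · · · ·
· · · ♙ · · · ·
· · · · · · ♙ ·
♙ ♙ ♙ · ♙ ♙ · ♙
♖ ♘ ♗ ♕ ♔ ♗ ♘ ♖



  a b c d e f g h
  ─────────────────
8│♜ ♞ ♝ ♛ ♚ ♝ · ♜│8
7│♟ ♟ ♟ ♟ ♟ ♟ ♟ ♟│7
6│· · · · · · · ♞│6
5│· · · · · · · ·│5
4│· · · ♙ · · · ·│4
3│· · · · · · ♙ ·│3
2│♙ ♙ ♙ · ♙ ♙ · ♙│2
1│♖ ♘ ♗ ♕ ♔ ♗ ♘ ♖│1
  ─────────────────
  a b c d e f g h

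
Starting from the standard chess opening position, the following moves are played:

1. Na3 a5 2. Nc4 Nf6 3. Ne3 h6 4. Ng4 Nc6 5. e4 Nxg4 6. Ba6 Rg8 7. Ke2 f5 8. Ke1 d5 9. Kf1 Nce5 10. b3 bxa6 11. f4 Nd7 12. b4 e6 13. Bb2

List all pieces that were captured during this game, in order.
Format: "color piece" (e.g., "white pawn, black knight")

Tracking captures:
  Nxg4: captured white knight
  bxa6: captured white bishop

white knight, white bishop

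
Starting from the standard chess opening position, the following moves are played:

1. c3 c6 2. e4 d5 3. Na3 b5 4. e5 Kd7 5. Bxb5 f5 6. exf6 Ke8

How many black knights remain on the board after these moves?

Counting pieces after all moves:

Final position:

  a b c d e f g h
  ─────────────────
8│♜ ♞ ♝ ♛ ♚ ♝ ♞ ♜│8
7│♟ · · · ♟ · ♟ ♟│7
6│· · ♟ · · ♙ · ·│6
5│· ♗ · ♟ · · · ·│5
4│· · · · · · · ·│4
3│♘ · ♙ · · · · ·│3
2│♙ ♙ · ♙ · ♙ ♙ ♙│2
1│♖ · ♗ ♕ ♔ · ♘ ♖│1
  ─────────────────
  a b c d e f g h


2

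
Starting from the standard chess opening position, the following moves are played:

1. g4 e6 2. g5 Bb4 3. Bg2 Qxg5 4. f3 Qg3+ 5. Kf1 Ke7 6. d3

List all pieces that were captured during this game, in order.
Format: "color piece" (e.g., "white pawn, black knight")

Tracking captures:
  Qxg5: captured white pawn

white pawn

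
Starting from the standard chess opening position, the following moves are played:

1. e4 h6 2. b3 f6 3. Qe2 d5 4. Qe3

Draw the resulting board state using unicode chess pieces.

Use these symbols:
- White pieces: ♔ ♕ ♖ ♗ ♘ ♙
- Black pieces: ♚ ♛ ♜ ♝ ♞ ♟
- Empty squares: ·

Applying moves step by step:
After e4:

♜ ♞ ♝ ♛ ♚ ♝ ♞ ♜
♟ ♟ ♟ ♟ ♟ ♟ ♟ ♟
· · · · · · · ·
· · · · · · · ·
· · · · ♙ · · ·
· · · · · · · ·
♙ ♙ ♙ ♙ · ♙ ♙ ♙
♖ ♘ ♗ ♕ ♔ ♗ ♘ ♖


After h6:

♜ ♞ ♝ ♛ ♚ ♝ ♞ ♜
♟ ♟ ♟ ♟ ♟ ♟ ♟ ·
· · · · · · · ♟
· · · · · · · ·
· · · · ♙ · · ·
· · · · · · · ·
♙ ♙ ♙ ♙ · ♙ ♙ ♙
♖ ♘ ♗ ♕ ♔ ♗ ♘ ♖


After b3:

♜ ♞ ♝ ♛ ♚ ♝ ♞ ♜
♟ ♟ ♟ ♟ ♟ ♟ ♟ ·
· · · · · · · ♟
· · · · · · · ·
· · · · ♙ · · ·
· ♙ · · · · · ·
♙ · ♙ ♙ · ♙ ♙ ♙
♖ ♘ ♗ ♕ ♔ ♗ ♘ ♖


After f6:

♜ ♞ ♝ ♛ ♚ ♝ ♞ ♜
♟ ♟ ♟ ♟ ♟ · ♟ ·
· · · · · ♟ · ♟
· · · · · · · ·
· · · · ♙ · · ·
· ♙ · · · · · ·
♙ · ♙ ♙ · ♙ ♙ ♙
♖ ♘ ♗ ♕ ♔ ♗ ♘ ♖


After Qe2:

♜ ♞ ♝ ♛ ♚ ♝ ♞ ♜
♟ ♟ ♟ ♟ ♟ · ♟ ·
· · · · · ♟ · ♟
· · · · · · · ·
· · · · ♙ · · ·
· ♙ · · · · · ·
♙ · ♙ ♙ ♕ ♙ ♙ ♙
♖ ♘ ♗ · ♔ ♗ ♘ ♖


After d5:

♜ ♞ ♝ ♛ ♚ ♝ ♞ ♜
♟ ♟ ♟ · ♟ · ♟ ·
· · · · · ♟ · ♟
· · · ♟ · · · ·
· · · · ♙ · · ·
· ♙ · · · · · ·
♙ · ♙ ♙ ♕ ♙ ♙ ♙
♖ ♘ ♗ · ♔ ♗ ♘ ♖


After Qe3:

♜ ♞ ♝ ♛ ♚ ♝ ♞ ♜
♟ ♟ ♟ · ♟ · ♟ ·
· · · · · ♟ · ♟
· · · ♟ · · · ·
· · · · ♙ · · ·
· ♙ · · ♕ · · ·
♙ · ♙ ♙ · ♙ ♙ ♙
♖ ♘ ♗ · ♔ ♗ ♘ ♖



  a b c d e f g h
  ─────────────────
8│♜ ♞ ♝ ♛ ♚ ♝ ♞ ♜│8
7│♟ ♟ ♟ · ♟ · ♟ ·│7
6│· · · · · ♟ · ♟│6
5│· · · ♟ · · · ·│5
4│· · · · ♙ · · ·│4
3│· ♙ · · ♕ · · ·│3
2│♙ · ♙ ♙ · ♙ ♙ ♙│2
1│♖ ♘ ♗ · ♔ ♗ ♘ ♖│1
  ─────────────────
  a b c d e f g h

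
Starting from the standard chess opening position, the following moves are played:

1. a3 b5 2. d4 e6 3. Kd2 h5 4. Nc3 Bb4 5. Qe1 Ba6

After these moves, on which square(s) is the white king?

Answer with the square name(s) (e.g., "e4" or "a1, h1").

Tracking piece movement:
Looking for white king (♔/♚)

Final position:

  a b c d e f g h
  ─────────────────
8│♜ ♞ · ♛ ♚ · ♞ ♜│8
7│♟ · ♟ ♟ · ♟ ♟ ·│7
6│♝ · · · ♟ · · ·│6
5│· ♟ · · · · · ♟│5
4│· ♝ · ♙ · · · ·│4
3│♙ · ♘ · · · · ·│3
2│· ♙ ♙ ♔ ♙ ♙ ♙ ♙│2
1│♖ · ♗ · ♕ ♗ ♘ ♖│1
  ─────────────────
  a b c d e f g h


d2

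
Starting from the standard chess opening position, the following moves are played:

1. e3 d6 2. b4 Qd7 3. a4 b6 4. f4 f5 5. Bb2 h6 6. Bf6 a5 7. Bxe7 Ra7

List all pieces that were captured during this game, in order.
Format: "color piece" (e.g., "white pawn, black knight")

Tracking captures:
  Bxe7: captured black pawn

black pawn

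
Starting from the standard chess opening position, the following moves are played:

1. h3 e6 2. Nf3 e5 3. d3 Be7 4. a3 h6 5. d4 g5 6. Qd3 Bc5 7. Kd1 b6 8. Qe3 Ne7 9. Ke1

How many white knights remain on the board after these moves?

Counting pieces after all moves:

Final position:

  a b c d e f g h
  ─────────────────
8│♜ ♞ ♝ ♛ ♚ · · ♜│8
7│♟ · ♟ ♟ ♞ ♟ · ·│7
6│· ♟ · · · · · ♟│6
5│· · ♝ · ♟ · ♟ ·│5
4│· · · ♙ · · · ·│4
3│♙ · · · ♕ ♘ · ♙│3
2│· ♙ ♙ · ♙ ♙ ♙ ·│2
1│♖ ♘ ♗ · ♔ ♗ · ♖│1
  ─────────────────
  a b c d e f g h


2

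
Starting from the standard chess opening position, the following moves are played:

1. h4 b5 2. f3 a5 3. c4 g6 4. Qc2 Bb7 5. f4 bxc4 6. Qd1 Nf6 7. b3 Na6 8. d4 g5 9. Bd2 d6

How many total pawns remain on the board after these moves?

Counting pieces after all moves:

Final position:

  a b c d e f g h
  ─────────────────
8│♜ · · ♛ ♚ ♝ · ♜│8
7│· ♝ ♟ · ♟ ♟ · ♟│7
6│♞ · · ♟ · ♞ · ·│6
5│♟ · · · · · ♟ ·│5
4│· · ♟ ♙ · ♙ · ♙│4
3│· ♙ · · · · · ·│3
2│♙ · · ♗ ♙ · ♙ ·│2
1│♖ ♘ · ♕ ♔ ♗ ♘ ♖│1
  ─────────────────
  a b c d e f g h


15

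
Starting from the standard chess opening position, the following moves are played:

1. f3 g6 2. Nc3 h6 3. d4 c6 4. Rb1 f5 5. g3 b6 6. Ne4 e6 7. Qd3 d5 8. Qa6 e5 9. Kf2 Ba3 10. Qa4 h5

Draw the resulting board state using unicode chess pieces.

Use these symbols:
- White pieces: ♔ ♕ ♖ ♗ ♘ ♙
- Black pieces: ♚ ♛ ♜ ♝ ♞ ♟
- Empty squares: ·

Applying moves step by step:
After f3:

♜ ♞ ♝ ♛ ♚ ♝ ♞ ♜
♟ ♟ ♟ ♟ ♟ ♟ ♟ ♟
· · · · · · · ·
· · · · · · · ·
· · · · · · · ·
· · · · · ♙ · ·
♙ ♙ ♙ ♙ ♙ · ♙ ♙
♖ ♘ ♗ ♕ ♔ ♗ ♘ ♖


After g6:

♜ ♞ ♝ ♛ ♚ ♝ ♞ ♜
♟ ♟ ♟ ♟ ♟ ♟ · ♟
· · · · · · ♟ ·
· · · · · · · ·
· · · · · · · ·
· · · · · ♙ · ·
♙ ♙ ♙ ♙ ♙ · ♙ ♙
♖ ♘ ♗ ♕ ♔ ♗ ♘ ♖


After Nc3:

♜ ♞ ♝ ♛ ♚ ♝ ♞ ♜
♟ ♟ ♟ ♟ ♟ ♟ · ♟
· · · · · · ♟ ·
· · · · · · · ·
· · · · · · · ·
· · ♘ · · ♙ · ·
♙ ♙ ♙ ♙ ♙ · ♙ ♙
♖ · ♗ ♕ ♔ ♗ ♘ ♖


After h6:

♜ ♞ ♝ ♛ ♚ ♝ ♞ ♜
♟ ♟ ♟ ♟ ♟ ♟ · ·
· · · · · · ♟ ♟
· · · · · · · ·
· · · · · · · ·
· · ♘ · · ♙ · ·
♙ ♙ ♙ ♙ ♙ · ♙ ♙
♖ · ♗ ♕ ♔ ♗ ♘ ♖


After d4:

♜ ♞ ♝ ♛ ♚ ♝ ♞ ♜
♟ ♟ ♟ ♟ ♟ ♟ · ·
· · · · · · ♟ ♟
· · · · · · · ·
· · · ♙ · · · ·
· · ♘ · · ♙ · ·
♙ ♙ ♙ · ♙ · ♙ ♙
♖ · ♗ ♕ ♔ ♗ ♘ ♖


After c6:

♜ ♞ ♝ ♛ ♚ ♝ ♞ ♜
♟ ♟ · ♟ ♟ ♟ · ·
· · ♟ · · · ♟ ♟
· · · · · · · ·
· · · ♙ · · · ·
· · ♘ · · ♙ · ·
♙ ♙ ♙ · ♙ · ♙ ♙
♖ · ♗ ♕ ♔ ♗ ♘ ♖


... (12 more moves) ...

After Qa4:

♜ ♞ ♝ ♛ ♚ · ♞ ♜
♟ · · · · · · ·
· ♟ ♟ · · · ♟ ♟
· · · ♟ ♟ ♟ · ·
♕ · · ♙ ♘ · · ·
♝ · · · · ♙ ♙ ·
♙ ♙ ♙ · ♙ ♔ · ♙
· ♖ ♗ · · ♗ ♘ ♖


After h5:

♜ ♞ ♝ ♛ ♚ · ♞ ♜
♟ · · · · · · ·
· ♟ ♟ · · · ♟ ·
· · · ♟ ♟ ♟ · ♟
♕ · · ♙ ♘ · · ·
♝ · · · · ♙ ♙ ·
♙ ♙ ♙ · ♙ ♔ · ♙
· ♖ ♗ · · ♗ ♘ ♖



  a b c d e f g h
  ─────────────────
8│♜ ♞ ♝ ♛ ♚ · ♞ ♜│8
7│♟ · · · · · · ·│7
6│· ♟ ♟ · · · ♟ ·│6
5│· · · ♟ ♟ ♟ · ♟│5
4│♕ · · ♙ ♘ · · ·│4
3│♝ · · · · ♙ ♙ ·│3
2│♙ ♙ ♙ · ♙ ♔ · ♙│2
1│· ♖ ♗ · · ♗ ♘ ♖│1
  ─────────────────
  a b c d e f g h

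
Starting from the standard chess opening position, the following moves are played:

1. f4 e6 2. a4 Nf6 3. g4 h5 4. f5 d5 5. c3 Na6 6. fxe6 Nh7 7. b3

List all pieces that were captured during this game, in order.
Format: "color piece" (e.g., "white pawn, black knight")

Tracking captures:
  fxe6: captured black pawn

black pawn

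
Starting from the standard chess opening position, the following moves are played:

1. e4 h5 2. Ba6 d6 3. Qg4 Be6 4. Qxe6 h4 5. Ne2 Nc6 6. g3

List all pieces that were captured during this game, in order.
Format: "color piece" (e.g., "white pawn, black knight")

Tracking captures:
  Qxe6: captured black bishop

black bishop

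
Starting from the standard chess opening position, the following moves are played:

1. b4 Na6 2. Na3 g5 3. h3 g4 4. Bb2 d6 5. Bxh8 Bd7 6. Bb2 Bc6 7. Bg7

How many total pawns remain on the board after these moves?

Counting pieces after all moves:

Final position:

  a b c d e f g h
  ─────────────────
8│♜ · · ♛ ♚ ♝ ♞ ·│8
7│♟ ♟ ♟ · ♟ ♟ ♗ ♟│7
6│♞ · ♝ ♟ · · · ·│6
5│· · · · · · · ·│5
4│· ♙ · · · · ♟ ·│4
3│♘ · · · · · · ♙│3
2│♙ · ♙ ♙ ♙ ♙ ♙ ·│2
1│♖ · · ♕ ♔ ♗ ♘ ♖│1
  ─────────────────
  a b c d e f g h


16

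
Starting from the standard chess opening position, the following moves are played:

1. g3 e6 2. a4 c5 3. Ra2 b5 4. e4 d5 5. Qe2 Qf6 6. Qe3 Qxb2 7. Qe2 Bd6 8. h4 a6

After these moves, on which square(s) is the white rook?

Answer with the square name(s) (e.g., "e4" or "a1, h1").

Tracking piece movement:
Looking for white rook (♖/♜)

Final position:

  a b c d e f g h
  ─────────────────
8│♜ ♞ ♝ · ♚ · ♞ ♜│8
7│· · · · · ♟ ♟ ♟│7
6│♟ · · ♝ ♟ · · ·│6
5│· ♟ ♟ ♟ · · · ·│5
4│♙ · · · ♙ · · ♙│4
3│· · · · · · ♙ ·│3
2│♖ ♛ ♙ ♙ ♕ ♙ · ·│2
1│· ♘ ♗ · ♔ ♗ ♘ ♖│1
  ─────────────────
  a b c d e f g h


a2, h1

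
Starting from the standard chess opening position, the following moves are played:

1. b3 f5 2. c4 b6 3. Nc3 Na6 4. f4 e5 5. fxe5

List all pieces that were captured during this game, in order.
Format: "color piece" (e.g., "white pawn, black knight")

Tracking captures:
  fxe5: captured black pawn

black pawn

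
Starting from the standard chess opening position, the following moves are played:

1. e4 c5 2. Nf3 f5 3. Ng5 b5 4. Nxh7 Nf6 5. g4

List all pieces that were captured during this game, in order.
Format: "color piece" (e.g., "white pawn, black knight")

Tracking captures:
  Nxh7: captured black pawn

black pawn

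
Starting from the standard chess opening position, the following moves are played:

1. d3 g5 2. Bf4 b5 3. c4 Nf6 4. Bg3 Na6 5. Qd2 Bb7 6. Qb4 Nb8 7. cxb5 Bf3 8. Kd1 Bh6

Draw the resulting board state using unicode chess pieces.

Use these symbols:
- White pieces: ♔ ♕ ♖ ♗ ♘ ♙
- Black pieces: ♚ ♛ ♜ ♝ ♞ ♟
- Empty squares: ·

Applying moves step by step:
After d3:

♜ ♞ ♝ ♛ ♚ ♝ ♞ ♜
♟ ♟ ♟ ♟ ♟ ♟ ♟ ♟
· · · · · · · ·
· · · · · · · ·
· · · · · · · ·
· · · ♙ · · · ·
♙ ♙ ♙ · ♙ ♙ ♙ ♙
♖ ♘ ♗ ♕ ♔ ♗ ♘ ♖


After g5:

♜ ♞ ♝ ♛ ♚ ♝ ♞ ♜
♟ ♟ ♟ ♟ ♟ ♟ · ♟
· · · · · · · ·
· · · · · · ♟ ·
· · · · · · · ·
· · · ♙ · · · ·
♙ ♙ ♙ · ♙ ♙ ♙ ♙
♖ ♘ ♗ ♕ ♔ ♗ ♘ ♖


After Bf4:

♜ ♞ ♝ ♛ ♚ ♝ ♞ ♜
♟ ♟ ♟ ♟ ♟ ♟ · ♟
· · · · · · · ·
· · · · · · ♟ ·
· · · · · ♗ · ·
· · · ♙ · · · ·
♙ ♙ ♙ · ♙ ♙ ♙ ♙
♖ ♘ · ♕ ♔ ♗ ♘ ♖


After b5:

♜ ♞ ♝ ♛ ♚ ♝ ♞ ♜
♟ · ♟ ♟ ♟ ♟ · ♟
· · · · · · · ·
· ♟ · · · · ♟ ·
· · · · · ♗ · ·
· · · ♙ · · · ·
♙ ♙ ♙ · ♙ ♙ ♙ ♙
♖ ♘ · ♕ ♔ ♗ ♘ ♖


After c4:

♜ ♞ ♝ ♛ ♚ ♝ ♞ ♜
♟ · ♟ ♟ ♟ ♟ · ♟
· · · · · · · ·
· ♟ · · · · ♟ ·
· · ♙ · · ♗ · ·
· · · ♙ · · · ·
♙ ♙ · · ♙ ♙ ♙ ♙
♖ ♘ · ♕ ♔ ♗ ♘ ♖


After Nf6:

♜ ♞ ♝ ♛ ♚ ♝ · ♜
♟ · ♟ ♟ ♟ ♟ · ♟
· · · · · ♞ · ·
· ♟ · · · · ♟ ·
· · ♙ · · ♗ · ·
· · · ♙ · · · ·
♙ ♙ · · ♙ ♙ ♙ ♙
♖ ♘ · ♕ ♔ ♗ ♘ ♖


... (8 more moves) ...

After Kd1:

♜ ♞ · ♛ ♚ ♝ · ♜
♟ · ♟ ♟ ♟ ♟ · ♟
· · · · · ♞ · ·
· ♙ · · · · ♟ ·
· ♕ · · · · · ·
· · · ♙ · ♝ ♗ ·
♙ ♙ · · ♙ ♙ ♙ ♙
♖ ♘ · ♔ · ♗ ♘ ♖


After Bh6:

♜ ♞ · ♛ ♚ · · ♜
♟ · ♟ ♟ ♟ ♟ · ♟
· · · · · ♞ · ♝
· ♙ · · · · ♟ ·
· ♕ · · · · · ·
· · · ♙ · ♝ ♗ ·
♙ ♙ · · ♙ ♙ ♙ ♙
♖ ♘ · ♔ · ♗ ♘ ♖



  a b c d e f g h
  ─────────────────
8│♜ ♞ · ♛ ♚ · · ♜│8
7│♟ · ♟ ♟ ♟ ♟ · ♟│7
6│· · · · · ♞ · ♝│6
5│· ♙ · · · · ♟ ·│5
4│· ♕ · · · · · ·│4
3│· · · ♙ · ♝ ♗ ·│3
2│♙ ♙ · · ♙ ♙ ♙ ♙│2
1│♖ ♘ · ♔ · ♗ ♘ ♖│1
  ─────────────────
  a b c d e f g h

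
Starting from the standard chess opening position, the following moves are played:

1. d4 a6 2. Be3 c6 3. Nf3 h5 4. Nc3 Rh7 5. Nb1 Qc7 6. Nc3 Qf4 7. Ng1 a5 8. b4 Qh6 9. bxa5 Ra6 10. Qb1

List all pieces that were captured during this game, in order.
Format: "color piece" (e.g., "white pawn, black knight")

Tracking captures:
  bxa5: captured black pawn

black pawn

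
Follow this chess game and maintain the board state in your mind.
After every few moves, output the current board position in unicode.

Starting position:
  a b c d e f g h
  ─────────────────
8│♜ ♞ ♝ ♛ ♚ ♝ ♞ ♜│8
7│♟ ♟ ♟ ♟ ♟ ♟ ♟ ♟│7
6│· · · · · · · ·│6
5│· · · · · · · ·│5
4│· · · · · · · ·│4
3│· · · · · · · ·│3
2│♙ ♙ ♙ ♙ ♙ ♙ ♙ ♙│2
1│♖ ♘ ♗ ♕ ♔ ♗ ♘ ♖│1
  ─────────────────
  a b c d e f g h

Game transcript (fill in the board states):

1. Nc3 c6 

  a b c d e f g h
  ─────────────────
8│♜ ♞ ♝ ♛ ♚ ♝ ♞ ♜│8
7│♟ ♟ · ♟ ♟ ♟ ♟ ♟│7
6│· · ♟ · · · · ·│6
5│· · · · · · · ·│5
4│· · · · · · · ·│4
3│· · ♘ · · · · ·│3
2│♙ ♙ ♙ ♙ ♙ ♙ ♙ ♙│2
1│♖ · ♗ ♕ ♔ ♗ ♘ ♖│1
  ─────────────────
  a b c d e f g h

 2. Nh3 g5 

  a b c d e f g h
  ─────────────────
8│♜ ♞ ♝ ♛ ♚ ♝ ♞ ♜│8
7│♟ ♟ · ♟ ♟ ♟ · ♟│7
6│· · ♟ · · · · ·│6
5│· · · · · · ♟ ·│5
4│· · · · · · · ·│4
3│· · ♘ · · · · ♘│3
2│♙ ♙ ♙ ♙ ♙ ♙ ♙ ♙│2
1│♖ · ♗ ♕ ♔ ♗ · ♖│1
  ─────────────────
  a b c d e f g h

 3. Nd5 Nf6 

  a b c d e f g h
  ─────────────────
8│♜ ♞ ♝ ♛ ♚ ♝ · ♜│8
7│♟ ♟ · ♟ ♟ ♟ · ♟│7
6│· · ♟ · · ♞ · ·│6
5│· · · ♘ · · ♟ ·│5
4│· · · · · · · ·│4
3│· · · · · · · ♘│3
2│♙ ♙ ♙ ♙ ♙ ♙ ♙ ♙│2
1│♖ · ♗ ♕ ♔ ♗ · ♖│1
  ─────────────────
  a b c d e f g h

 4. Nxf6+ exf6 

  a b c d e f g h
  ─────────────────
8│♜ ♞ ♝ ♛ ♚ ♝ · ♜│8
7│♟ ♟ · ♟ · ♟ · ♟│7
6│· · ♟ · · ♟ · ·│6
5│· · · · · · ♟ ·│5
4│· · · · · · · ·│4
3│· · · · · · · ♘│3
2│♙ ♙ ♙ ♙ ♙ ♙ ♙ ♙│2
1│♖ · ♗ ♕ ♔ ♗ · ♖│1
  ─────────────────
  a b c d e f g h



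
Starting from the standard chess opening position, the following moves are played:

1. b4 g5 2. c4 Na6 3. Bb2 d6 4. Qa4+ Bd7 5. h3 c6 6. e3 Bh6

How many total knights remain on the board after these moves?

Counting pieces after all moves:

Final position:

  a b c d e f g h
  ─────────────────
8│♜ · · ♛ ♚ · ♞ ♜│8
7│♟ ♟ · ♝ ♟ ♟ · ♟│7
6│♞ · ♟ ♟ · · · ♝│6
5│· · · · · · ♟ ·│5
4│♕ ♙ ♙ · · · · ·│4
3│· · · · ♙ · · ♙│3
2│♙ ♗ · ♙ · ♙ ♙ ·│2
1│♖ ♘ · · ♔ ♗ ♘ ♖│1
  ─────────────────
  a b c d e f g h


4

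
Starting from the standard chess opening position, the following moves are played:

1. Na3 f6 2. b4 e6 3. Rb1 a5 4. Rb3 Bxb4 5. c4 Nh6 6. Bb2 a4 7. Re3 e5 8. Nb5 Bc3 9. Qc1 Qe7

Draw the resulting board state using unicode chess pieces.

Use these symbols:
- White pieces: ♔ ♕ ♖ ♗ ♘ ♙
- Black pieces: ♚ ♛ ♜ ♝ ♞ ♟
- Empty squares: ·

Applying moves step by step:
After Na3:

♜ ♞ ♝ ♛ ♚ ♝ ♞ ♜
♟ ♟ ♟ ♟ ♟ ♟ ♟ ♟
· · · · · · · ·
· · · · · · · ·
· · · · · · · ·
♘ · · · · · · ·
♙ ♙ ♙ ♙ ♙ ♙ ♙ ♙
♖ · ♗ ♕ ♔ ♗ ♘ ♖


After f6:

♜ ♞ ♝ ♛ ♚ ♝ ♞ ♜
♟ ♟ ♟ ♟ ♟ · ♟ ♟
· · · · · ♟ · ·
· · · · · · · ·
· · · · · · · ·
♘ · · · · · · ·
♙ ♙ ♙ ♙ ♙ ♙ ♙ ♙
♖ · ♗ ♕ ♔ ♗ ♘ ♖


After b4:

♜ ♞ ♝ ♛ ♚ ♝ ♞ ♜
♟ ♟ ♟ ♟ ♟ · ♟ ♟
· · · · · ♟ · ·
· · · · · · · ·
· ♙ · · · · · ·
♘ · · · · · · ·
♙ · ♙ ♙ ♙ ♙ ♙ ♙
♖ · ♗ ♕ ♔ ♗ ♘ ♖


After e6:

♜ ♞ ♝ ♛ ♚ ♝ ♞ ♜
♟ ♟ ♟ ♟ · · ♟ ♟
· · · · ♟ ♟ · ·
· · · · · · · ·
· ♙ · · · · · ·
♘ · · · · · · ·
♙ · ♙ ♙ ♙ ♙ ♙ ♙
♖ · ♗ ♕ ♔ ♗ ♘ ♖


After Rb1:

♜ ♞ ♝ ♛ ♚ ♝ ♞ ♜
♟ ♟ ♟ ♟ · · ♟ ♟
· · · · ♟ ♟ · ·
· · · · · · · ·
· ♙ · · · · · ·
♘ · · · · · · ·
♙ · ♙ ♙ ♙ ♙ ♙ ♙
· ♖ ♗ ♕ ♔ ♗ ♘ ♖


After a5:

♜ ♞ ♝ ♛ ♚ ♝ ♞ ♜
· ♟ ♟ ♟ · · ♟ ♟
· · · · ♟ ♟ · ·
♟ · · · · · · ·
· ♙ · · · · · ·
♘ · · · · · · ·
♙ · ♙ ♙ ♙ ♙ ♙ ♙
· ♖ ♗ ♕ ♔ ♗ ♘ ♖


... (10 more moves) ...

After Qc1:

♜ ♞ ♝ ♛ ♚ · · ♜
· ♟ ♟ ♟ · · ♟ ♟
· · · · · ♟ · ♞
· ♘ · · ♟ · · ·
♟ · ♙ · · · · ·
· · ♝ · ♖ · · ·
♙ ♗ · ♙ ♙ ♙ ♙ ♙
· · ♕ · ♔ ♗ ♘ ♖


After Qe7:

♜ ♞ ♝ · ♚ · · ♜
· ♟ ♟ ♟ ♛ · ♟ ♟
· · · · · ♟ · ♞
· ♘ · · ♟ · · ·
♟ · ♙ · · · · ·
· · ♝ · ♖ · · ·
♙ ♗ · ♙ ♙ ♙ ♙ ♙
· · ♕ · ♔ ♗ ♘ ♖



  a b c d e f g h
  ─────────────────
8│♜ ♞ ♝ · ♚ · · ♜│8
7│· ♟ ♟ ♟ ♛ · ♟ ♟│7
6│· · · · · ♟ · ♞│6
5│· ♘ · · ♟ · · ·│5
4│♟ · ♙ · · · · ·│4
3│· · ♝ · ♖ · · ·│3
2│♙ ♗ · ♙ ♙ ♙ ♙ ♙│2
1│· · ♕ · ♔ ♗ ♘ ♖│1
  ─────────────────
  a b c d e f g h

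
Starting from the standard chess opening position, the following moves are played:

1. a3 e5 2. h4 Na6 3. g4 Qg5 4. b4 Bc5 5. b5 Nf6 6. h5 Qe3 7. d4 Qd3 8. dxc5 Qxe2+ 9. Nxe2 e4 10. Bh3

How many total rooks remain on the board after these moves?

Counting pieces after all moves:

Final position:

  a b c d e f g h
  ─────────────────
8│♜ · ♝ · ♚ · · ♜│8
7│♟ ♟ ♟ ♟ · ♟ ♟ ♟│7
6│♞ · · · · ♞ · ·│6
5│· ♙ ♙ · · · · ♙│5
4│· · · · ♟ · ♙ ·│4
3│♙ · · · · · · ♗│3
2│· · ♙ · ♘ ♙ · ·│2
1│♖ ♘ ♗ ♕ ♔ · · ♖│1
  ─────────────────
  a b c d e f g h


4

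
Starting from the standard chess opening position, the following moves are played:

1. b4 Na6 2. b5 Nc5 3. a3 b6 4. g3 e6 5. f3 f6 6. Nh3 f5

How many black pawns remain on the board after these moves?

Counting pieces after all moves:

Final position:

  a b c d e f g h
  ─────────────────
8│♜ · ♝ ♛ ♚ ♝ ♞ ♜│8
7│♟ · ♟ ♟ · · ♟ ♟│7
6│· ♟ · · ♟ · · ·│6
5│· ♙ ♞ · · ♟ · ·│5
4│· · · · · · · ·│4
3│♙ · · · · ♙ ♙ ♘│3
2│· · ♙ ♙ ♙ · · ♙│2
1│♖ ♘ ♗ ♕ ♔ ♗ · ♖│1
  ─────────────────
  a b c d e f g h


8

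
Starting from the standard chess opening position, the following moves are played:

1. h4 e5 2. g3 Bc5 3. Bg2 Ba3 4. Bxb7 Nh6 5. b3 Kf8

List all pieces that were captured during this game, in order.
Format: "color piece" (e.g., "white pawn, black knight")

Tracking captures:
  Bxb7: captured black pawn

black pawn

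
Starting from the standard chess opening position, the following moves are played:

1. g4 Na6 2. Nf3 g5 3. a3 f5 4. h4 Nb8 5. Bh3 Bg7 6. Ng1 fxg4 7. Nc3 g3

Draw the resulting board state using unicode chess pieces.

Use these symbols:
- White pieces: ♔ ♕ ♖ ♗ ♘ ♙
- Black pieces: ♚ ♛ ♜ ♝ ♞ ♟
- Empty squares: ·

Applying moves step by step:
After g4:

♜ ♞ ♝ ♛ ♚ ♝ ♞ ♜
♟ ♟ ♟ ♟ ♟ ♟ ♟ ♟
· · · · · · · ·
· · · · · · · ·
· · · · · · ♙ ·
· · · · · · · ·
♙ ♙ ♙ ♙ ♙ ♙ · ♙
♖ ♘ ♗ ♕ ♔ ♗ ♘ ♖


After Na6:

♜ · ♝ ♛ ♚ ♝ ♞ ♜
♟ ♟ ♟ ♟ ♟ ♟ ♟ ♟
♞ · · · · · · ·
· · · · · · · ·
· · · · · · ♙ ·
· · · · · · · ·
♙ ♙ ♙ ♙ ♙ ♙ · ♙
♖ ♘ ♗ ♕ ♔ ♗ ♘ ♖


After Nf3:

♜ · ♝ ♛ ♚ ♝ ♞ ♜
♟ ♟ ♟ ♟ ♟ ♟ ♟ ♟
♞ · · · · · · ·
· · · · · · · ·
· · · · · · ♙ ·
· · · · · ♘ · ·
♙ ♙ ♙ ♙ ♙ ♙ · ♙
♖ ♘ ♗ ♕ ♔ ♗ · ♖


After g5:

♜ · ♝ ♛ ♚ ♝ ♞ ♜
♟ ♟ ♟ ♟ ♟ ♟ · ♟
♞ · · · · · · ·
· · · · · · ♟ ·
· · · · · · ♙ ·
· · · · · ♘ · ·
♙ ♙ ♙ ♙ ♙ ♙ · ♙
♖ ♘ ♗ ♕ ♔ ♗ · ♖


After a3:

♜ · ♝ ♛ ♚ ♝ ♞ ♜
♟ ♟ ♟ ♟ ♟ ♟ · ♟
♞ · · · · · · ·
· · · · · · ♟ ·
· · · · · · ♙ ·
♙ · · · · ♘ · ·
· ♙ ♙ ♙ ♙ ♙ · ♙
♖ ♘ ♗ ♕ ♔ ♗ · ♖


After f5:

♜ · ♝ ♛ ♚ ♝ ♞ ♜
♟ ♟ ♟ ♟ ♟ · · ♟
♞ · · · · · · ·
· · · · · ♟ ♟ ·
· · · · · · ♙ ·
♙ · · · · ♘ · ·
· ♙ ♙ ♙ ♙ ♙ · ♙
♖ ♘ ♗ ♕ ♔ ♗ · ♖


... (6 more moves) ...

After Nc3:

♜ ♞ ♝ ♛ ♚ · ♞ ♜
♟ ♟ ♟ ♟ ♟ · ♝ ♟
· · · · · · · ·
· · · · · · ♟ ·
· · · · · · ♟ ♙
♙ · ♘ · · · · ♗
· ♙ ♙ ♙ ♙ ♙ · ·
♖ · ♗ ♕ ♔ · ♘ ♖


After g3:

♜ ♞ ♝ ♛ ♚ · ♞ ♜
♟ ♟ ♟ ♟ ♟ · ♝ ♟
· · · · · · · ·
· · · · · · ♟ ·
· · · · · · · ♙
♙ · ♘ · · · ♟ ♗
· ♙ ♙ ♙ ♙ ♙ · ·
♖ · ♗ ♕ ♔ · ♘ ♖



  a b c d e f g h
  ─────────────────
8│♜ ♞ ♝ ♛ ♚ · ♞ ♜│8
7│♟ ♟ ♟ ♟ ♟ · ♝ ♟│7
6│· · · · · · · ·│6
5│· · · · · · ♟ ·│5
4│· · · · · · · ♙│4
3│♙ · ♘ · · · ♟ ♗│3
2│· ♙ ♙ ♙ ♙ ♙ · ·│2
1│♖ · ♗ ♕ ♔ · ♘ ♖│1
  ─────────────────
  a b c d e f g h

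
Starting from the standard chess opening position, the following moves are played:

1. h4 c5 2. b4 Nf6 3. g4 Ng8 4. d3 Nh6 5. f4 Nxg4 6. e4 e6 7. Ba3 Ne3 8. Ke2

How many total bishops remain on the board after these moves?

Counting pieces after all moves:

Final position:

  a b c d e f g h
  ─────────────────
8│♜ ♞ ♝ ♛ ♚ ♝ · ♜│8
7│♟ ♟ · ♟ · ♟ ♟ ♟│7
6│· · · · ♟ · · ·│6
5│· · ♟ · · · · ·│5
4│· ♙ · · ♙ ♙ · ♙│4
3│♗ · · ♙ ♞ · · ·│3
2│♙ · ♙ · ♔ · · ·│2
1│♖ ♘ · ♕ · ♗ ♘ ♖│1
  ─────────────────
  a b c d e f g h


4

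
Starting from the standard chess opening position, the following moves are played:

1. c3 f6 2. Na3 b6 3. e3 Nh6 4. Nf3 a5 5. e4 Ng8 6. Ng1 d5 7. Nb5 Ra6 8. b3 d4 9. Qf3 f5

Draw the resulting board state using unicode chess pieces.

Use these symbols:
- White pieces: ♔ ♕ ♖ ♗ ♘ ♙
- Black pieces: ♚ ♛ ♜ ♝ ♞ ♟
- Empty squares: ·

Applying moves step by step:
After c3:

♜ ♞ ♝ ♛ ♚ ♝ ♞ ♜
♟ ♟ ♟ ♟ ♟ ♟ ♟ ♟
· · · · · · · ·
· · · · · · · ·
· · · · · · · ·
· · ♙ · · · · ·
♙ ♙ · ♙ ♙ ♙ ♙ ♙
♖ ♘ ♗ ♕ ♔ ♗ ♘ ♖


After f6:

♜ ♞ ♝ ♛ ♚ ♝ ♞ ♜
♟ ♟ ♟ ♟ ♟ · ♟ ♟
· · · · · ♟ · ·
· · · · · · · ·
· · · · · · · ·
· · ♙ · · · · ·
♙ ♙ · ♙ ♙ ♙ ♙ ♙
♖ ♘ ♗ ♕ ♔ ♗ ♘ ♖


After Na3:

♜ ♞ ♝ ♛ ♚ ♝ ♞ ♜
♟ ♟ ♟ ♟ ♟ · ♟ ♟
· · · · · ♟ · ·
· · · · · · · ·
· · · · · · · ·
♘ · ♙ · · · · ·
♙ ♙ · ♙ ♙ ♙ ♙ ♙
♖ · ♗ ♕ ♔ ♗ ♘ ♖


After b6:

♜ ♞ ♝ ♛ ♚ ♝ ♞ ♜
♟ · ♟ ♟ ♟ · ♟ ♟
· ♟ · · · ♟ · ·
· · · · · · · ·
· · · · · · · ·
♘ · ♙ · · · · ·
♙ ♙ · ♙ ♙ ♙ ♙ ♙
♖ · ♗ ♕ ♔ ♗ ♘ ♖


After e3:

♜ ♞ ♝ ♛ ♚ ♝ ♞ ♜
♟ · ♟ ♟ ♟ · ♟ ♟
· ♟ · · · ♟ · ·
· · · · · · · ·
· · · · · · · ·
♘ · ♙ · ♙ · · ·
♙ ♙ · ♙ · ♙ ♙ ♙
♖ · ♗ ♕ ♔ ♗ ♘ ♖


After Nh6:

♜ ♞ ♝ ♛ ♚ ♝ · ♜
♟ · ♟ ♟ ♟ · ♟ ♟
· ♟ · · · ♟ · ♞
· · · · · · · ·
· · · · · · · ·
♘ · ♙ · ♙ · · ·
♙ ♙ · ♙ · ♙ ♙ ♙
♖ · ♗ ♕ ♔ ♗ ♘ ♖


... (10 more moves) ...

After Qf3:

· ♞ ♝ ♛ ♚ ♝ ♞ ♜
· · ♟ · ♟ · ♟ ♟
♜ ♟ · · · ♟ · ·
♟ ♘ · · · · · ·
· · · ♟ ♙ · · ·
· ♙ ♙ · · ♕ · ·
♙ · · ♙ · ♙ ♙ ♙
♖ · ♗ · ♔ ♗ ♘ ♖


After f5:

· ♞ ♝ ♛ ♚ ♝ ♞ ♜
· · ♟ · ♟ · ♟ ♟
♜ ♟ · · · · · ·
♟ ♘ · · · ♟ · ·
· · · ♟ ♙ · · ·
· ♙ ♙ · · ♕ · ·
♙ · · ♙ · ♙ ♙ ♙
♖ · ♗ · ♔ ♗ ♘ ♖



  a b c d e f g h
  ─────────────────
8│· ♞ ♝ ♛ ♚ ♝ ♞ ♜│8
7│· · ♟ · ♟ · ♟ ♟│7
6│♜ ♟ · · · · · ·│6
5│♟ ♘ · · · ♟ · ·│5
4│· · · ♟ ♙ · · ·│4
3│· ♙ ♙ · · ♕ · ·│3
2│♙ · · ♙ · ♙ ♙ ♙│2
1│♖ · ♗ · ♔ ♗ ♘ ♖│1
  ─────────────────
  a b c d e f g h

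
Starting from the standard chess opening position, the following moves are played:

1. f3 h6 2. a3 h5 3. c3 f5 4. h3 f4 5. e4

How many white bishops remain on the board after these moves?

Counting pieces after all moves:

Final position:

  a b c d e f g h
  ─────────────────
8│♜ ♞ ♝ ♛ ♚ ♝ ♞ ♜│8
7│♟ ♟ ♟ ♟ ♟ · ♟ ·│7
6│· · · · · · · ·│6
5│· · · · · · · ♟│5
4│· · · · ♙ ♟ · ·│4
3│♙ · ♙ · · ♙ · ♙│3
2│· ♙ · ♙ · · ♙ ·│2
1│♖ ♘ ♗ ♕ ♔ ♗ ♘ ♖│1
  ─────────────────
  a b c d e f g h


2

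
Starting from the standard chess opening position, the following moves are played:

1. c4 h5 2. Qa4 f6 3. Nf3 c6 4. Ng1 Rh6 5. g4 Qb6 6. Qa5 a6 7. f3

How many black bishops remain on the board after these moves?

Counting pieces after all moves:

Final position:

  a b c d e f g h
  ─────────────────
8│♜ ♞ ♝ · ♚ ♝ ♞ ·│8
7│· ♟ · ♟ ♟ · ♟ ·│7
6│♟ ♛ ♟ · · ♟ · ♜│6
5│♕ · · · · · · ♟│5
4│· · ♙ · · · ♙ ·│4
3│· · · · · ♙ · ·│3
2│♙ ♙ · ♙ ♙ · · ♙│2
1│♖ ♘ ♗ · ♔ ♗ ♘ ♖│1
  ─────────────────
  a b c d e f g h


2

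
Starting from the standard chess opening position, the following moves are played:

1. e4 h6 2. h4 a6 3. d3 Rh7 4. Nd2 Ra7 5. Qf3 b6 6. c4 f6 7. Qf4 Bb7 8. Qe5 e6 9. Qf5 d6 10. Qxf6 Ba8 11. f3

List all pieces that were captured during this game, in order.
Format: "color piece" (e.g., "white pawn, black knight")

Tracking captures:
  Qxf6: captured black pawn

black pawn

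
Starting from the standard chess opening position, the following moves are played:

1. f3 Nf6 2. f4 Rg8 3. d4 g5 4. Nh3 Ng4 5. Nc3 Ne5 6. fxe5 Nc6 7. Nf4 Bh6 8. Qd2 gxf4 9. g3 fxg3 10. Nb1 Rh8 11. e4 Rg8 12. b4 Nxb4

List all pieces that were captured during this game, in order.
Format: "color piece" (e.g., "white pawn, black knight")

Tracking captures:
  fxe5: captured black knight
  gxf4: captured white knight
  fxg3: captured white pawn
  Nxb4: captured white pawn

black knight, white knight, white pawn, white pawn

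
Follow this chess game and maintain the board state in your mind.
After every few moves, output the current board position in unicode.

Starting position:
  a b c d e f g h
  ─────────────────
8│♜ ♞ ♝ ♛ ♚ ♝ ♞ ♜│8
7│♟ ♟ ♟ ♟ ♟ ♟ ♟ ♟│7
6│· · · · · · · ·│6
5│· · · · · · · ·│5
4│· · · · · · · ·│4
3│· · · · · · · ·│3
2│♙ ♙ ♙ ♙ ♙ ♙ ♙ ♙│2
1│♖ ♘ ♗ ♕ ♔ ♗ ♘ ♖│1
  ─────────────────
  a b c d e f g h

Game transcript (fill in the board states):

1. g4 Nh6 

  a b c d e f g h
  ─────────────────
8│♜ ♞ ♝ ♛ ♚ ♝ · ♜│8
7│♟ ♟ ♟ ♟ ♟ ♟ ♟ ♟│7
6│· · · · · · · ♞│6
5│· · · · · · · ·│5
4│· · · · · · ♙ ·│4
3│· · · · · · · ·│3
2│♙ ♙ ♙ ♙ ♙ ♙ · ♙│2
1│♖ ♘ ♗ ♕ ♔ ♗ ♘ ♖│1
  ─────────────────
  a b c d e f g h

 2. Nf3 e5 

  a b c d e f g h
  ─────────────────
8│♜ ♞ ♝ ♛ ♚ ♝ · ♜│8
7│♟ ♟ ♟ ♟ · ♟ ♟ ♟│7
6│· · · · · · · ♞│6
5│· · · · ♟ · · ·│5
4│· · · · · · ♙ ·│4
3│· · · · · ♘ · ·│3
2│♙ ♙ ♙ ♙ ♙ ♙ · ♙│2
1│♖ ♘ ♗ ♕ ♔ ♗ · ♖│1
  ─────────────────
  a b c d e f g h

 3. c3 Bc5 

  a b c d e f g h
  ─────────────────
8│♜ ♞ ♝ ♛ ♚ · · ♜│8
7│♟ ♟ ♟ ♟ · ♟ ♟ ♟│7
6│· · · · · · · ♞│6
5│· · ♝ · ♟ · · ·│5
4│· · · · · · ♙ ·│4
3│· · ♙ · · ♘ · ·│3
2│♙ ♙ · ♙ ♙ ♙ · ♙│2
1│♖ ♘ ♗ ♕ ♔ ♗ · ♖│1
  ─────────────────
  a b c d e f g h



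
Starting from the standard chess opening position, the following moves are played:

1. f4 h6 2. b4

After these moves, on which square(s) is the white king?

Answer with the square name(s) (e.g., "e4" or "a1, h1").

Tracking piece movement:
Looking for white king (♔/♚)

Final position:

  a b c d e f g h
  ─────────────────
8│♜ ♞ ♝ ♛ ♚ ♝ ♞ ♜│8
7│♟ ♟ ♟ ♟ ♟ ♟ ♟ ·│7
6│· · · · · · · ♟│6
5│· · · · · · · ·│5
4│· ♙ · · · ♙ · ·│4
3│· · · · · · · ·│3
2│♙ · ♙ ♙ ♙ · ♙ ♙│2
1│♖ ♘ ♗ ♕ ♔ ♗ ♘ ♖│1
  ─────────────────
  a b c d e f g h


e1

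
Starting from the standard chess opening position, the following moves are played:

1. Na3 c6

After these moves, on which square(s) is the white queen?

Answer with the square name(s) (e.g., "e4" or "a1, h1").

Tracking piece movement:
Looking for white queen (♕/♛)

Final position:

  a b c d e f g h
  ─────────────────
8│♜ ♞ ♝ ♛ ♚ ♝ ♞ ♜│8
7│♟ ♟ · ♟ ♟ ♟ ♟ ♟│7
6│· · ♟ · · · · ·│6
5│· · · · · · · ·│5
4│· · · · · · · ·│4
3│♘ · · · · · · ·│3
2│♙ ♙ ♙ ♙ ♙ ♙ ♙ ♙│2
1│♖ · ♗ ♕ ♔ ♗ ♘ ♖│1
  ─────────────────
  a b c d e f g h


d1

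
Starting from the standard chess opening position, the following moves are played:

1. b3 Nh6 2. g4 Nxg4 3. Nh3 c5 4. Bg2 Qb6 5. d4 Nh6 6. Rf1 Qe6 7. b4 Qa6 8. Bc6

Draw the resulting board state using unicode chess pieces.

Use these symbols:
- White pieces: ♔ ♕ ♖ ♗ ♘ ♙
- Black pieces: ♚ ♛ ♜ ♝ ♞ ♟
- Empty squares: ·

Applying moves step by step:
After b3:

♜ ♞ ♝ ♛ ♚ ♝ ♞ ♜
♟ ♟ ♟ ♟ ♟ ♟ ♟ ♟
· · · · · · · ·
· · · · · · · ·
· · · · · · · ·
· ♙ · · · · · ·
♙ · ♙ ♙ ♙ ♙ ♙ ♙
♖ ♘ ♗ ♕ ♔ ♗ ♘ ♖


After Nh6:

♜ ♞ ♝ ♛ ♚ ♝ · ♜
♟ ♟ ♟ ♟ ♟ ♟ ♟ ♟
· · · · · · · ♞
· · · · · · · ·
· · · · · · · ·
· ♙ · · · · · ·
♙ · ♙ ♙ ♙ ♙ ♙ ♙
♖ ♘ ♗ ♕ ♔ ♗ ♘ ♖


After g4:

♜ ♞ ♝ ♛ ♚ ♝ · ♜
♟ ♟ ♟ ♟ ♟ ♟ ♟ ♟
· · · · · · · ♞
· · · · · · · ·
· · · · · · ♙ ·
· ♙ · · · · · ·
♙ · ♙ ♙ ♙ ♙ · ♙
♖ ♘ ♗ ♕ ♔ ♗ ♘ ♖


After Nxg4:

♜ ♞ ♝ ♛ ♚ ♝ · ♜
♟ ♟ ♟ ♟ ♟ ♟ ♟ ♟
· · · · · · · ·
· · · · · · · ·
· · · · · · ♞ ·
· ♙ · · · · · ·
♙ · ♙ ♙ ♙ ♙ · ♙
♖ ♘ ♗ ♕ ♔ ♗ ♘ ♖


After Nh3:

♜ ♞ ♝ ♛ ♚ ♝ · ♜
♟ ♟ ♟ ♟ ♟ ♟ ♟ ♟
· · · · · · · ·
· · · · · · · ·
· · · · · · ♞ ·
· ♙ · · · · · ♘
♙ · ♙ ♙ ♙ ♙ · ♙
♖ ♘ ♗ ♕ ♔ ♗ · ♖


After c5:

♜ ♞ ♝ ♛ ♚ ♝ · ♜
♟ ♟ · ♟ ♟ ♟ ♟ ♟
· · · · · · · ·
· · ♟ · · · · ·
· · · · · · ♞ ·
· ♙ · · · · · ♘
♙ · ♙ ♙ ♙ ♙ · ♙
♖ ♘ ♗ ♕ ♔ ♗ · ♖


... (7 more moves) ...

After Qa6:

♜ ♞ ♝ · ♚ ♝ · ♜
♟ ♟ · ♟ ♟ ♟ ♟ ♟
♛ · · · · · · ♞
· · ♟ · · · · ·
· ♙ · ♙ · · · ·
· · · · · · · ♘
♙ · ♙ · ♙ ♙ ♗ ♙
♖ ♘ ♗ ♕ ♔ ♖ · ·


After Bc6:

♜ ♞ ♝ · ♚ ♝ · ♜
♟ ♟ · ♟ ♟ ♟ ♟ ♟
♛ · ♗ · · · · ♞
· · ♟ · · · · ·
· ♙ · ♙ · · · ·
· · · · · · · ♘
♙ · ♙ · ♙ ♙ · ♙
♖ ♘ ♗ ♕ ♔ ♖ · ·



  a b c d e f g h
  ─────────────────
8│♜ ♞ ♝ · ♚ ♝ · ♜│8
7│♟ ♟ · ♟ ♟ ♟ ♟ ♟│7
6│♛ · ♗ · · · · ♞│6
5│· · ♟ · · · · ·│5
4│· ♙ · ♙ · · · ·│4
3│· · · · · · · ♘│3
2│♙ · ♙ · ♙ ♙ · ♙│2
1│♖ ♘ ♗ ♕ ♔ ♖ · ·│1
  ─────────────────
  a b c d e f g h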